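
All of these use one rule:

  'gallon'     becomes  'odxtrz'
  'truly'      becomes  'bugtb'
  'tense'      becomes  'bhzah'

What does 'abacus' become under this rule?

Shifts by position in gallon: pos 0: g→o (+8), pos 1: a→d (+3), pos 2: l→x (+12), pos 3: l→t (+8), pos 4: o→r (+3), pos 5: n→z (+12) — repeating every 3. The shifts repeat in a cycle of length 3: positions 0,1,… shift by +8, +3, +12, then the pattern repeats.
Applying it to abacus: a+8=i, b+3=e, a+12=m, c+8=k, u+3=x, s+12=e.

iemkxe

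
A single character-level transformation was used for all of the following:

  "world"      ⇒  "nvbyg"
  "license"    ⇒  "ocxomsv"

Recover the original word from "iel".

The output letters match the input read backwards, each shifted +10: world reversed is dlrow. Two steps: reverse the string, then apply a Caesar shift of +10.
Decoding iel: shift back: i−10=y, e−10=u, l−10=b → yub; then reverse → buy.

buy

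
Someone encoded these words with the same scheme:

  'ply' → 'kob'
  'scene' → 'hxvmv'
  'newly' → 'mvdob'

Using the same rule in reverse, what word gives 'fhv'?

Each letter is replaced by its mirror in the alphabet: a↔z, b↔y, c↔x, and so on (the Atbash cipher).
Undoing it on fhv: f↔u, h↔s, v↔e.

use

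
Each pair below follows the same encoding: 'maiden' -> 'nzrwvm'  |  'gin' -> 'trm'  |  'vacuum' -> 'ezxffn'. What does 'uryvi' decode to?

Each pair mirrors across the alphabet (m↔n, a↔z, i↔r): positions sum to 25. This is the alphabet-reversal cipher (Atbash): a becomes z, b becomes y, etc.
Reversing it on uryvi: u↔f, r↔i, y↔b, v↔e, i↔r.

fiber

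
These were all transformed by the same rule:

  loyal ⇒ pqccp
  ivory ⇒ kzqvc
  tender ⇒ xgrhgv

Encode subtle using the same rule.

The shift depends on letter class: consonant l→p is +4, but vowel o→q is +2. Two shifts are in play — +2 for a/e/i/o/u, +4 for every other letter.
On subtle: s(cons)+4=w, u(vowel)+2=w, b(cons)+4=f, t(cons)+4=x, l(cons)+4=p, e(vowel)+2=g.

wwfxpg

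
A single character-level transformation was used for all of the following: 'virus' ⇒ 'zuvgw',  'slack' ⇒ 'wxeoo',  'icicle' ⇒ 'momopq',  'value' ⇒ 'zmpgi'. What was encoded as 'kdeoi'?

grace

A repeating key of period 2 is used — shifts +4, +12 over and over.
Reversing it on kdeoi: k−4=g, d−12=r, e−4=a, o−12=c, i−4=e.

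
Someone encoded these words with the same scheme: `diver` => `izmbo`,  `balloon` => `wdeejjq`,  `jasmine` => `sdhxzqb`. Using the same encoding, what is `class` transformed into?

This is an affine cipher: with a=0,…,z=25, each position x becomes (19x+3) mod 26.
For class: c(2)→19·2+3≡15=p; l(11)→19·11+3≡4=e; a(0)→19·0+3≡3=d; s(18)→19·18+3≡7=h; s(18)→19·18+3≡7=h (all mod 26).

pedhh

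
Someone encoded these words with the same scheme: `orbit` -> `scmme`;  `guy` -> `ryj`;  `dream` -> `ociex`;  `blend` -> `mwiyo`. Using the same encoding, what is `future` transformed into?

The shift depends on letter class: consonant r→c is +11, but vowel o→s is +4. The rule splits by letter class: vowels +4, consonants +11.
Applying it to future: f(cons)+11=q, u(vowel)+4=y, t(cons)+11=e, u(vowel)+4=y, r(cons)+11=c, e(vowel)+4=i.

qyeyci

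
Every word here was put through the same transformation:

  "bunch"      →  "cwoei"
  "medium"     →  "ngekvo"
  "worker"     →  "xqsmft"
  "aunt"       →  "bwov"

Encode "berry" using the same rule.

cgstz

The shifts repeat in a cycle of length 2: positions 0,1,… shift by +1, +2, then the pattern repeats.
Applying it to berry: b+1=c, e+2=g, r+1=s, r+2=t, y+1=z.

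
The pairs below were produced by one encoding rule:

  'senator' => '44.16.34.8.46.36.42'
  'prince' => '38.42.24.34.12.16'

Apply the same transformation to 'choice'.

12.22.36.24.12.16

With a=1..z=26, the number is 2·pos + 6.
On choice: c=3→12, h=8→22, o=15→36, i=9→24, c=3→12, e=5→16.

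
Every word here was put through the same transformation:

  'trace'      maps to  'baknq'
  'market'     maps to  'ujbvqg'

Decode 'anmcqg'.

The shift increases by 1 at each position, starting from +8: 8, 9, 10, ….
Decoding anmcqg: a−8=s, n−9=e, m−10=c, c−11=r, q−12=e, g−13=t.

secret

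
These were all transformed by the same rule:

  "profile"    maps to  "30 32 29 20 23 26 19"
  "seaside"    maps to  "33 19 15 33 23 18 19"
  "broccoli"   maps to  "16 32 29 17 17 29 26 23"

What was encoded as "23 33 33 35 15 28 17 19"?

issuance

p is letter #16 and maps to 30: an offset of 14. The number is (letter's place in the alphabet, a=1) + 14.
Undoing it on 23 33 33 35 15 28 17 19: 23→(23−14)÷1=9=i, 33→(33−14)÷1=19=s, 33→(33−14)÷1=19=s, 35→(35−14)÷1=21=u, 15→(15−14)÷1=1=a, 28→(28−14)÷1=14=n, 17→(17−14)÷1=3=c, 19→(19−14)÷1=5=e.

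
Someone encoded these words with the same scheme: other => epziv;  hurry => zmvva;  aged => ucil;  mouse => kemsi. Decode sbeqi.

spoke

o(14)→e(4) and t(19)→p(15) fit y≡23x+20 (mod 26); the inverse of 23 mod 26 is 17. This is an affine cipher: with a=0,…,z=25, each position x becomes (23x+20) mod 26.
Reversing it on sbeqi: s(18)→17·(18−20)≡18=s; b(1)→17·(1−20)≡15=p; e(4)→17·(4−20)≡14=o; q(16)→17·(16−20)≡10=k; i(8)→17·(8−20)≡4=e (all mod 26).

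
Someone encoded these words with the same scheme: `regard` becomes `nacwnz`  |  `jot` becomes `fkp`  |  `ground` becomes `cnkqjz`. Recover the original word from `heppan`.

litter

Compare letters: r→n is +22, e→a is +22, g→c is +22 — a constant shift. Each letter is shifted forward by 22 in the alphabet (a Caesar shift of +22).
Decoding heppan: h−22=l, e−22=i, p−22=t, p−22=t, a−22=e, n−22=r.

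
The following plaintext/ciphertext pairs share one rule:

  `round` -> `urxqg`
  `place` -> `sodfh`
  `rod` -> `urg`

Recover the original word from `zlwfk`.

Compare letters: r→u is +3, o→r is +3, u→x is +3 — a constant shift. It's a constant shift of +3 (ROT3).
Decoding zlwfk: z−3=w, l−3=i, w−3=t, f−3=c, k−3=h.

witch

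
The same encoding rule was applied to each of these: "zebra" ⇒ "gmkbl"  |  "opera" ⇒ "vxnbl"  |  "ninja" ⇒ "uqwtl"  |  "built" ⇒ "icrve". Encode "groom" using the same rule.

nzxyx

In zebra: z→g is +7, e→m is +8, b→k is +9, r→b is +10 — the shift increases by 1 each position. Letter i (0-indexed) is shifted by i+7, so successive shifts are 7, 8, 9, ….
Applying it to groom: g+7=n, r+8=z, o+9=x, o+10=y, m+11=x.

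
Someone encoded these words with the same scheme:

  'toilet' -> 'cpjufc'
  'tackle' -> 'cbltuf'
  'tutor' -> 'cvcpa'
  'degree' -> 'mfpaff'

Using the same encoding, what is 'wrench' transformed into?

The shift depends on letter class: consonant t→c is +9, but vowel o→p is +1. Two shifts are in play — +1 for a/e/i/o/u, +9 for every other letter.
On wrench: w(cons)+9=f, r(cons)+9=a, e(vowel)+1=f, n(cons)+9=w, c(cons)+9=l, h(cons)+9=q.

fafwlq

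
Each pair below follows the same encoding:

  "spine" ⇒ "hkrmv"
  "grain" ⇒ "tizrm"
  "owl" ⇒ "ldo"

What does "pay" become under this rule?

kzb

Each letter is replaced by its mirror in the alphabet: a↔z, b↔y, c↔x, and so on (the Atbash cipher).
Applying it to pay: p↔k, a↔z, y↔b.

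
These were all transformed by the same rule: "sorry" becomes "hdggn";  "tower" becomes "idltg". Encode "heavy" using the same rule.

wtpkn

Compare letters: s→h is +15, o→d is +15, r→g is +15 — a constant shift. Each letter is shifted forward by 15 in the alphabet (a Caesar shift of +15).
On heavy: h+15=w, e+15=t, a+15=p, v+15=k, y+15=n.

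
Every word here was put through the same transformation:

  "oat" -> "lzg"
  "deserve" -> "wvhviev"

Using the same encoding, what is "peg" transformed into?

This is the alphabet-reversal cipher (Atbash): a becomes z, b becomes y, etc.
Applying it to peg: p↔k, e↔v, g↔t.

kvt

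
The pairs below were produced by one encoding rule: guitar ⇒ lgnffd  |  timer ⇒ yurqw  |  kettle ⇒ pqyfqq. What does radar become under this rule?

wmimw

A repeating key of period 2 is used — shifts +5, +12 over and over.
On radar: r+5=w, a+12=m, d+5=i, a+12=m, r+5=w.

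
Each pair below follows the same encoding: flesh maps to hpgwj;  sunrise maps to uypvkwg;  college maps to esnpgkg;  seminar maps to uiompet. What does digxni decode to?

beetle

Shifts by position in flesh: pos 0: f→h (+2), pos 1: l→p (+4), pos 2: e→g (+2), pos 3: s→w (+4) — repeating every 2. A repeating key of period 2 is used — shifts +2, +4 over and over.
Reversing it on digxni: d−2=b, i−4=e, g−2=e, x−4=t, n−2=l, i−4=e.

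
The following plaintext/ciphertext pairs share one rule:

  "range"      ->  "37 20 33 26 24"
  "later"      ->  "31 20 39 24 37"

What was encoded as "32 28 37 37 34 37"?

mirror

Each letter is replaced by its alphabet position (a=1..z=26) + 19.
Undoing it on 32 28 37 37 34 37: 32→(32−19)÷1=13=m, 28→(28−19)÷1=9=i, 37→(37−19)÷1=18=r, 37→(37−19)÷1=18=r, 34→(34−19)÷1=15=o, 37→(37−19)÷1=18=r.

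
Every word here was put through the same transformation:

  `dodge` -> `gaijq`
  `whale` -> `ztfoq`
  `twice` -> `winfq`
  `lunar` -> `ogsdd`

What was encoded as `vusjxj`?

single

Shifts by position in dodge: pos 0: d→g (+3), pos 1: o→a (+12), pos 2: d→i (+5), pos 3: g→j (+3), pos 4: e→q (+12) — repeating every 3. A repeating key of period 3 is used — shifts +3, +12, +5 over and over.
Decoding vusjxj: v−3=s, u−12=i, s−5=n, j−3=g, x−12=l, j−5=e.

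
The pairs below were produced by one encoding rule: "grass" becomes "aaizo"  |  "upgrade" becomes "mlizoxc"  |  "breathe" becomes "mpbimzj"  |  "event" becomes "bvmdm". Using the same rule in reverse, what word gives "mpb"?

the

The output letters match the input read backwards, each shifted +8: grass reversed is ssarg. Read the word backwards and shift each letter +8.
Decoding mpb: shift back: m−8=e, p−8=h, b−8=t → eht; then reverse → the.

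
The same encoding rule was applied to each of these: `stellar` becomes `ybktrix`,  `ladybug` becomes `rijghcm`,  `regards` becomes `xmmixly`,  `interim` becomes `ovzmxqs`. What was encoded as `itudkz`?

clover

Shifts by position in stellar: pos 0: s→y (+6), pos 1: t→b (+8), pos 2: e→k (+6), pos 3: l→t (+8) — repeating every 2. It's a Vigenère-style cipher with numeric key [6,8]: position i shifts by key[i mod 2].
Undoing it on itudkz: i−6=c, t−8=l, u−6=o, d−8=v, k−6=e, z−8=r.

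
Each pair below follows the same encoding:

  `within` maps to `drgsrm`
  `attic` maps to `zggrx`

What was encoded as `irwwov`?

Each pair mirrors across the alphabet (w↔d, i↔r, t↔g): positions sum to 25. Letters are reflected about the middle of the alphabet (position → 25−position): Atbash.
Decoding irwwov: i↔r, r↔i, w↔d, w↔d, o↔l, v↔e.

riddle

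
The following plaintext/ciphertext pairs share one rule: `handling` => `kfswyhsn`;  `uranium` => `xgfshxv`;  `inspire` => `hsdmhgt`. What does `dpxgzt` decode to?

h(7)→k(10) and a(0)→f(5) fit y≡23x+5 (mod 26); the inverse of 23 mod 26 is 17. Treating letters as 0–25, the rule is x ↦ 23x + 5 (mod 26).
Decoding dpxgzt: d(3)→17·(3−5)≡18=s; p(15)→17·(15−5)≡14=o; x(23)→17·(23−5)≡20=u; g(6)→17·(6−5)≡17=r; z(25)→17·(25−5)≡2=c; t(19)→17·(19−5)≡4=e (all mod 26).

source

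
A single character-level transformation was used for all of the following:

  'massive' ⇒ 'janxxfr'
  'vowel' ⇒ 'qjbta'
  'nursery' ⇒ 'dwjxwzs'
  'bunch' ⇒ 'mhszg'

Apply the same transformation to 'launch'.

The output letters match the input read backwards, each shifted +5: massive reversed is evissam. The word is reversed, then every letter is shifted forward by 5.
Applying it to launch: reverse → hcnual; then shift: h+5=m, c+5=h, n+5=s, u+5=z, a+5=f, l+5=q.

mhszfq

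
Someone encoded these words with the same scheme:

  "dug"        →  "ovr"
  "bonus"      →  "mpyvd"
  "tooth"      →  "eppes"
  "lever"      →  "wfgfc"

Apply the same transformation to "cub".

nvm

The shift depends on letter class: consonant d→o is +11, but vowel u→v is +1. Vowels shift forward by 1 and consonants shift forward by 11.
For cub: c(cons)+11=n, u(vowel)+1=v, b(cons)+11=m.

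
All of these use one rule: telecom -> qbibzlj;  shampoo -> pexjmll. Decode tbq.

wet

Compare letters: t→q is +23, e→b is +23, l→i is +23 — a constant shift. This is a Caesar cipher with shift 23.
Reversing it on tbq: t−23=w, b−23=e, q−23=t.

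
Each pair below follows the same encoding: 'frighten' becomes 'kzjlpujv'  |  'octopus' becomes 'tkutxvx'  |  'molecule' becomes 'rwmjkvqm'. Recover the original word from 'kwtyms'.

foster

Shifts by position in frighten: pos 0: f→k (+5), pos 1: r→z (+8), pos 2: i→j (+1), pos 3: g→l (+5), pos 4: h→p (+8), pos 5: t→u (+1) — repeating every 3. The shifts repeat in a cycle of length 3: positions 0,1,… shift by +5, +8, +1, then the pattern repeats.
Reversing it on kwtyms: k−5=f, w−8=o, t−1=s, y−5=t, m−8=e, s−1=r.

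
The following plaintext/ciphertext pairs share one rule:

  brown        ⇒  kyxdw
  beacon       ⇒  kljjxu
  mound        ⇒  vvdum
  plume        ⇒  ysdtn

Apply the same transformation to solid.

A repeating key of period 2 is used — shifts +9, +7 over and over.
Applying it to solid: s+9=b, o+7=v, l+9=u, i+7=p, d+9=m.

bvupm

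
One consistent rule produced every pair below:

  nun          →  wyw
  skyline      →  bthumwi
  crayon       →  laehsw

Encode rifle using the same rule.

The shift depends on letter class: consonant n→w is +9, but vowel u→y is +4. The rule splits by letter class: vowels +4, consonants +9.
On rifle: r(cons)+9=a, i(vowel)+4=m, f(cons)+9=o, l(cons)+9=u, e(vowel)+4=i.

amoui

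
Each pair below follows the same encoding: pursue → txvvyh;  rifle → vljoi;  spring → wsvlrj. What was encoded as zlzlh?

It's a Vigenère-style cipher with numeric key [4,3]: position i shifts by key[i mod 2].
Reversing it on zlzlh: z−4=v, l−3=i, z−4=v, l−3=i, h−4=d.

vivid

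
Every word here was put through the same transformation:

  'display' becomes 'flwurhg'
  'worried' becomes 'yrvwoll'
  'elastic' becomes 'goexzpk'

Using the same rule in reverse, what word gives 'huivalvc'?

In display: d→f is +2, i→l is +3, s→w is +4, p→u is +5 — the shift increases by 1 each position. Each letter shifts forward by (position + 2), i.e. 2, 3, 4, … — the shift grows by one for each successive letter.
Reversing it on huivalvc: h−2=f, u−3=r, i−4=e, v−5=q, a−6=u, l−7=e, v−8=n, c−9=t.

frequent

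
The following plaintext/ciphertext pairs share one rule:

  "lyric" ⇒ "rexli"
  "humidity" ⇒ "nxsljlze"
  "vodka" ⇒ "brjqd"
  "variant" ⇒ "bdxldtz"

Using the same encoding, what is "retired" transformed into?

xhzlxhj

The shift depends on letter class: consonant l→r is +6, but vowel i→l is +3. Two shifts are in play — +3 for a/e/i/o/u, +6 for every other letter.
For retired: r(cons)+6=x, e(vowel)+3=h, t(cons)+6=z, i(vowel)+3=l, r(cons)+6=x, e(vowel)+3=h, d(cons)+6=j.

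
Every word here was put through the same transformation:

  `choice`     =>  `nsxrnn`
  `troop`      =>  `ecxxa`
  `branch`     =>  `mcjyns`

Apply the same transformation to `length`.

wnyres

The rule splits by letter class: vowels +9, consonants +11.
Applying it to length: l(cons)+11=w, e(vowel)+9=n, n(cons)+11=y, g(cons)+11=r, t(cons)+11=e, h(cons)+11=s.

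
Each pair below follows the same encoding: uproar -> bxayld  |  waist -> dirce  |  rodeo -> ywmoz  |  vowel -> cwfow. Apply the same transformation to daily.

kirvj

Each letter shifts forward by (position + 7), i.e. 7, 8, 9, … — the shift grows by one for each successive letter.
On daily: d+7=k, a+8=i, i+9=r, l+10=v, y+11=j.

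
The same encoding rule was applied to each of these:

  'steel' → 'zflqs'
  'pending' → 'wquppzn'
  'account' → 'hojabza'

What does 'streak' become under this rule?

Shifts by position in steel: pos 0: s→z (+7), pos 1: t→f (+12), pos 2: e→l (+7), pos 3: e→q (+12) — repeating every 2. The shifts repeat in a cycle of length 2: positions 0,1,… shift by +7, +12, then the pattern repeats.
On streak: s+7=z, t+12=f, r+7=y, e+12=q, a+7=h, k+12=w.

zfyqhw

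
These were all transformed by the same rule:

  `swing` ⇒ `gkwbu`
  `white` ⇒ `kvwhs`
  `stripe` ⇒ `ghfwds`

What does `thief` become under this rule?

Compare letters: s→g is +14, w→k is +14, i→w is +14 — a constant shift. It's a constant shift of +14 (ROT14).
For thief: t+14=h, h+14=v, i+14=w, e+14=s, f+14=t.

hvwst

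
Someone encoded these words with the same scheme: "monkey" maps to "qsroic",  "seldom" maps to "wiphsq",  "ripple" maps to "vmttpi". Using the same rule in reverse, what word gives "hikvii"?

This is a Caesar cipher with shift 4.
Reversing it on hikvii: h−4=d, i−4=e, k−4=g, v−4=r, i−4=e, i−4=e.

degree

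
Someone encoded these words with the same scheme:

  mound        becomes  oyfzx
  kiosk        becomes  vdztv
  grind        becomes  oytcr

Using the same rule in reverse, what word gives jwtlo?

daily

The output letters match the input read backwards, each shifted +11: mound reversed is dnuom. Read the word backwards and shift each letter +11.
Undoing it on jwtlo: shift back: j−11=y, w−11=l, t−11=i, l−11=a, o−11=d → yliad; then reverse → daily.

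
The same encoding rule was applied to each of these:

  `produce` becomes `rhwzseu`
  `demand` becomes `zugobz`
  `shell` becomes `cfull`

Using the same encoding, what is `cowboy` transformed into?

ewijwy

p(15)→r(17) and r(17)→h(7) fit y≡21x+14 (mod 26); the inverse of 21 mod 26 is 5. Treating letters as 0–25, the rule is x ↦ 21x + 14 (mod 26).
For cowboy: c(2)→21·2+14≡4=e; o(14)→21·14+14≡22=w; w(22)→21·22+14≡8=i; b(1)→21·1+14≡9=j; o(14)→21·14+14≡22=w; y(24)→21·24+14≡24=y (all mod 26).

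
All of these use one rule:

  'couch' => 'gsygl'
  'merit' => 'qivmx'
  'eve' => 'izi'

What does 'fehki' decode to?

badge

Compare letters: c→g is +4, o→s is +4, u→y is +4 — a constant shift. This is a Caesar cipher with shift 4.
Undoing it on fehki: f−4=b, e−4=a, h−4=d, k−4=g, i−4=e.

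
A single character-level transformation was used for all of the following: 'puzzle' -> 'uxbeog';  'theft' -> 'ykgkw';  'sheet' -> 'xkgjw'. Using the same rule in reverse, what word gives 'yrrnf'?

Shifts by position in puzzle: pos 0: p→u (+5), pos 1: u→x (+3), pos 2: z→b (+2), pos 3: z→e (+5), pos 4: l→o (+3), pos 5: e→g (+2) — repeating every 3. It's a Vigenère-style cipher with numeric key [5,3,2]: position i shifts by key[i mod 3].
Decoding yrrnf: y−5=t, r−3=o, r−2=p, n−5=i, f−3=c.

topic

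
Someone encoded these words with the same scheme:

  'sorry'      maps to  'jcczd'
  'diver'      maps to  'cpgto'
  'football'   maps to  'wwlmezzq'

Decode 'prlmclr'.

garbage

The output letters match the input read backwards, each shifted +11: sorry reversed is yrros. The word is reversed, then every letter is shifted forward by 11.
Decoding prlmclr: shift back: p−11=e, r−11=g, l−11=a, m−11=b, c−11=r, l−11=a, r−11=g → egabrag; then reverse → garbage.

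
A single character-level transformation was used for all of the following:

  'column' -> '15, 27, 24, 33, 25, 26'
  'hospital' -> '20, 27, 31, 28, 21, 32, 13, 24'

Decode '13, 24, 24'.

c is letter #3 and maps to 15: an offset of 12. Letters become their 1-based position plus 12 (so a→13, b→14, …).
Decoding 13, 24, 24: 13→(13−12)÷1=1=a, 24→(24−12)÷1=12=l, 24→(24−12)÷1=12=l.

all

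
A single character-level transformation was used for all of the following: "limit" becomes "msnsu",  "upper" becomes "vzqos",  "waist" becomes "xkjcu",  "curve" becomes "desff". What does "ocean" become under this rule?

Shifts by position in limit: pos 0: l→m (+1), pos 1: i→s (+10), pos 2: m→n (+1), pos 3: i→s (+10) — repeating every 2. The shifts repeat in a cycle of length 2: positions 0,1,… shift by +1, +10, then the pattern repeats.
On ocean: o+1=p, c+10=m, e+1=f, a+10=k, n+1=o.

pmfko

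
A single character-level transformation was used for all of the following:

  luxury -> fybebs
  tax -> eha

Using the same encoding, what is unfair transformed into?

The output letters match the input read backwards, each shifted +7: luxury reversed is yruxul. Read the word backwards and shift each letter +7.
Applying it to unfair: reverse → riafnu; then shift: r+7=y, i+7=p, a+7=h, f+7=m, n+7=u, u+7=b.

yphmub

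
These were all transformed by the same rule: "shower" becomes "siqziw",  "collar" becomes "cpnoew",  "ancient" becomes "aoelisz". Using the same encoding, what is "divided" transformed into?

In shower: s→s is +0, h→i is +1, o→q is +2, w→z is +3 — the shift increases by 1 each position. Letter i (0-indexed) is shifted by i+0, so successive shifts are 0, 1, 2, ….
On divided: d+0=d, i+1=j, v+2=x, i+3=l, d+4=h, e+5=j, d+6=j.

djxlhjj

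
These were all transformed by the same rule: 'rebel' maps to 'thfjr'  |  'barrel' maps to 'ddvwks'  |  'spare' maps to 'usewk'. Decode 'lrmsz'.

In rebel: r→t is +2, e→h is +3, b→f is +4, e→j is +5 — the shift increases by 1 each position. Letter i (0-indexed) is shifted by i+2, so successive shifts are 2, 3, 4, ….
Decoding lrmsz: l−2=j, r−3=o, m−4=i, s−5=n, z−6=t.

joint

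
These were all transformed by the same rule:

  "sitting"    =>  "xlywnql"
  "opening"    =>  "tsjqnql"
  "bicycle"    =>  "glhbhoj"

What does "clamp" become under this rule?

It's a Vigenère-style cipher with numeric key [5,3]: position i shifts by key[i mod 2].
For clamp: c+5=h, l+3=o, a+5=f, m+3=p, p+5=u.

hofpu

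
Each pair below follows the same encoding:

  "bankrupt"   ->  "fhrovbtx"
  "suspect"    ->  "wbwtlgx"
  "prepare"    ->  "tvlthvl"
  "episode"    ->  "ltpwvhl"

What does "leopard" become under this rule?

The shift depends on letter class: consonant b→f is +4, but vowel a→h is +7. The rule splits by letter class: vowels +7, consonants +4.
For leopard: l(cons)+4=p, e(vowel)+7=l, o(vowel)+7=v, p(cons)+4=t, a(vowel)+7=h, r(cons)+4=v, d(cons)+4=h.

plvthvh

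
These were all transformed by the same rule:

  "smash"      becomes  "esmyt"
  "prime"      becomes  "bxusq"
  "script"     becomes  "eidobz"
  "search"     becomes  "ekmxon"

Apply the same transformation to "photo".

bnaza

The shifts repeat in a cycle of length 2: positions 0,1,… shift by +12, +6, then the pattern repeats.
On photo: p+12=b, h+6=n, o+12=a, t+6=z, o+12=a.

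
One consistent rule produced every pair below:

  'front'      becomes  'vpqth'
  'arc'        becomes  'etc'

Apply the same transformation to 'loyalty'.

The word is reversed, then every letter is shifted forward by 2.
For loyalty: reverse → ytlayol; then shift: y+2=a, t+2=v, l+2=n, a+2=c, y+2=a, o+2=q, l+2=n.

avncaqn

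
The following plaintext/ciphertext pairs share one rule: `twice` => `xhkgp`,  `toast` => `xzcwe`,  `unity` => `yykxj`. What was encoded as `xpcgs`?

Shifts by position in twice: pos 0: t→x (+4), pos 1: w→h (+11), pos 2: i→k (+2), pos 3: c→g (+4), pos 4: e→p (+11) — repeating every 3. It's a Vigenère-style cipher with numeric key [4,11,2]: position i shifts by key[i mod 3].
Undoing it on xpcgs: x−4=t, p−11=e, c−2=a, g−4=c, s−11=h.

teach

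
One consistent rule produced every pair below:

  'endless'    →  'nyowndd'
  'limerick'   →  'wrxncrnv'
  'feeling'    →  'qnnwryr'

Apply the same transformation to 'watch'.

hjens

The shift depends on letter class: consonant n→y is +11, but vowel e→n is +9. Vowels shift forward by 9 and consonants shift forward by 11.
Applying it to watch: w(cons)+11=h, a(vowel)+9=j, t(cons)+11=e, c(cons)+11=n, h(cons)+11=s.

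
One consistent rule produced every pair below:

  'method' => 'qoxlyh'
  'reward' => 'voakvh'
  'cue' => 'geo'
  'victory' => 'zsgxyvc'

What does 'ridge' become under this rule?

The shift depends on letter class: consonant m→q is +4, but vowel e→o is +10. The rule splits by letter class: vowels +10, consonants +4.
On ridge: r(cons)+4=v, i(vowel)+10=s, d(cons)+4=h, g(cons)+4=k, e(vowel)+10=o.

vshko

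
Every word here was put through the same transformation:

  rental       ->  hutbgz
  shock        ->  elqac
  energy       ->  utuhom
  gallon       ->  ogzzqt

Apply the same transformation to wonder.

r(17)→h(7) and e(4)→u(20) fit y≡23x+6 (mod 26); the inverse of 23 mod 26 is 17. This is an affine cipher: with a=0,…,z=25, each position x becomes (23x+6) mod 26.
Applying it to wonder: w(22)→23·22+6≡18=s; o(14)→23·14+6≡16=q; n(13)→23·13+6≡19=t; d(3)→23·3+6≡23=x; e(4)→23·4+6≡20=u; r(17)→23·17+6≡7=h (all mod 26).

sqtxuh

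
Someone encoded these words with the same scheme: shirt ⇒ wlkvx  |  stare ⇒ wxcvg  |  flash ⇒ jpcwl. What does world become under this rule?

Vowels shift forward by 2 and consonants shift forward by 4.
For world: w(cons)+4=a, o(vowel)+2=q, r(cons)+4=v, l(cons)+4=p, d(cons)+4=h.

aqvph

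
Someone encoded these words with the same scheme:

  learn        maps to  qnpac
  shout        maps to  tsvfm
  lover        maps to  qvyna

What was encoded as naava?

error

l(11)→q(16) and e(4)→n(13) fit y≡19x+15 (mod 26); the inverse of 19 mod 26 is 11. This is an affine cipher: with a=0,…,z=25, each position x becomes (19x+15) mod 26.
Decoding naava: n(13)→11·(13−15)≡4=e; a(0)→11·(0−15)≡17=r; a(0)→11·(0−15)≡17=r; v(21)→11·(21−15)≡14=o; a(0)→11·(0−15)≡17=r (all mod 26).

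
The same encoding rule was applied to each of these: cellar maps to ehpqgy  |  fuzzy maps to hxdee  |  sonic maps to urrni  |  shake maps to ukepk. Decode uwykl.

stuff

Each letter shifts forward by (position + 2), i.e. 2, 3, 4, … — the shift grows by one for each successive letter.
Undoing it on uwykl: u−2=s, w−3=t, y−4=u, k−5=f, l−6=f.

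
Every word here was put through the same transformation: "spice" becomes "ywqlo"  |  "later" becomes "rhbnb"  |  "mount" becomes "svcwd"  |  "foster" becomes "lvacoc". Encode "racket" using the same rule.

xhktoe

In spice: s→y is +6, p→w is +7, i→q is +8, c→l is +9 — the shift increases by 1 each position. Letter i (0-indexed) is shifted by i+6, so successive shifts are 6, 7, 8, ….
On racket: r+6=x, a+7=h, c+8=k, k+9=t, e+10=o, t+11=e.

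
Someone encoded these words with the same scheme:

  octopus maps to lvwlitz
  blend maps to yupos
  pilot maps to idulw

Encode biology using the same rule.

ydluljh

o(14)→l(11) and c(2)→v(21) fit y≡23x+1 (mod 26); the inverse of 23 mod 26 is 17. This is an affine cipher: with a=0,…,z=25, each position x becomes (23x+1) mod 26.
Applying it to biology: b(1)→23·1+1≡24=y; i(8)→23·8+1≡3=d; o(14)→23·14+1≡11=l; l(11)→23·11+1≡20=u; o(14)→23·14+1≡11=l; g(6)→23·6+1≡9=j; y(24)→23·24+1≡7=h (all mod 26).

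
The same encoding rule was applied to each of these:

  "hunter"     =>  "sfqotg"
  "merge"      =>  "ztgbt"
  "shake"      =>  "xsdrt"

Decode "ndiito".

h(7)→s(18) and u(20)→f(5) fit y≡17x+3 (mod 26); the inverse of 17 mod 26 is 23. Each letter's alphabet position (a=0..z=25) is mapped through 17·x+3 mod 26 — an affine cipher.
Decoding ndiito: n(13)→23·(13−3)≡22=w; d(3)→23·(3−3)≡0=a; i(8)→23·(8−3)≡11=l; i(8)→23·(8−3)≡11=l; t(19)→23·(19−3)≡4=e; o(14)→23·(14−3)≡19=t (all mod 26).

wallet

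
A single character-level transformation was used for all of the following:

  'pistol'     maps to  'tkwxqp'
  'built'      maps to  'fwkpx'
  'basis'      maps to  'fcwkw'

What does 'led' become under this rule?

pgh

The shift depends on letter class: consonant p→t is +4, but vowel i→k is +2. Vowels shift forward by 2 and consonants shift forward by 4.
On led: l(cons)+4=p, e(vowel)+2=g, d(cons)+4=h.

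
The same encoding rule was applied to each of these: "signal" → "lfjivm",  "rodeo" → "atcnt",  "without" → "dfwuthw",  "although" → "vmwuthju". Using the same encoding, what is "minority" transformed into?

xfitafwz

s(18)→l(11) and i(8)→f(5) fit y≡11x+21 (mod 26); the inverse of 11 mod 26 is 19. This is an affine cipher: with a=0,…,z=25, each position x becomes (11x+21) mod 26.
Applying it to minority: m(12)→11·12+21≡23=x; i(8)→11·8+21≡5=f; n(13)→11·13+21≡8=i; o(14)→11·14+21≡19=t; r(17)→11·17+21≡0=a; i(8)→11·8+21≡5=f; t(19)→11·19+21≡22=w; y(24)→11·24+21≡25=z (all mod 26).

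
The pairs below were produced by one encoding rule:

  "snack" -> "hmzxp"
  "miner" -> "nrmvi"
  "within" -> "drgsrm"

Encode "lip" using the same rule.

Each pair mirrors across the alphabet (s↔h, n↔m, a↔z): positions sum to 25. This is the alphabet-reversal cipher (Atbash): a becomes z, b becomes y, etc.
On lip: l↔o, i↔r, p↔k.

ork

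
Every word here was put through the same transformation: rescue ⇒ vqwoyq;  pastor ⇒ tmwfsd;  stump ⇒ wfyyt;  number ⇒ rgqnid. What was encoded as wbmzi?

spine

Shifts by position in rescue: pos 0: r→v (+4), pos 1: e→q (+12), pos 2: s→w (+4), pos 3: c→o (+12) — repeating every 2. The shifts repeat in a cycle of length 2: positions 0,1,… shift by +4, +12, then the pattern repeats.
Decoding wbmzi: w−4=s, b−12=p, m−4=i, z−12=n, i−4=e.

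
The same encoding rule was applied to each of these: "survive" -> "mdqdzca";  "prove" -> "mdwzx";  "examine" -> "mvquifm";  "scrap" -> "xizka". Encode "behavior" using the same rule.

zwqdipmj

The output letters match the input read backwards, each shifted +8: survive reversed is evivrus. Read the word backwards and shift each letter +8.
Applying it to behavior: reverse → roivaheb; then shift: r+8=z, o+8=w, i+8=q, v+8=d, a+8=i, h+8=p, e+8=m, b+8=j.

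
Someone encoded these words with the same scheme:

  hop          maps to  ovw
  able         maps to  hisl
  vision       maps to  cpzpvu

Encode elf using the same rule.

This is a Caesar cipher with shift 7.
For elf: e+7=l, l+7=s, f+7=m.

lsm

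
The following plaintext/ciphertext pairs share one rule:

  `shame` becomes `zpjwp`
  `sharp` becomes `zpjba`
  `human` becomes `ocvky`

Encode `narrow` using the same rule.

uiabzi

In shame: s→z is +7, h→p is +8, a→j is +9, m→w is +10 — the shift increases by 1 each position. The shift increases by 1 at each position, starting from +7: 7, 8, 9, ….
For narrow: n+7=u, a+8=i, r+9=a, r+10=b, o+11=z, w+12=i.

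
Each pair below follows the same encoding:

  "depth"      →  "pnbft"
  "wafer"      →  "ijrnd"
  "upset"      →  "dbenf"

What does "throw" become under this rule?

ftdxi

Two shifts are in play — +9 for a/e/i/o/u, +12 for every other letter.
For throw: t(cons)+12=f, h(cons)+12=t, r(cons)+12=d, o(vowel)+9=x, w(cons)+12=i.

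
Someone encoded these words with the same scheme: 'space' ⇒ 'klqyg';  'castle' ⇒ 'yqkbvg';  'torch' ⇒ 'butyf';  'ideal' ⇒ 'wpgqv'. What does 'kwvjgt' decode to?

silver

s(18)→k(10) and p(15)→l(11) fit y≡17x+16 (mod 26); the inverse of 17 mod 26 is 23. Treating letters as 0–25, the rule is x ↦ 17x + 16 (mod 26).
Decoding kwvjgt: k(10)→23·(10−16)≡18=s; w(22)→23·(22−16)≡8=i; v(21)→23·(21−16)≡11=l; j(9)→23·(9−16)≡21=v; g(6)→23·(6−16)≡4=e; t(19)→23·(19−16)≡17=r (all mod 26).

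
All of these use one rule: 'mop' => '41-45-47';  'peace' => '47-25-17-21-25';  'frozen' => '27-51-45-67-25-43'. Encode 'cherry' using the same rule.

m(#13)→41 and o(#15)→45: differences scale by 2, so n = 2·pos + 15. With a=1..z=26, the number is 2·pos + 15.
On cherry: c=3→21, h=8→31, e=5→25, r=18→51, r=18→51, y=25→65.

21-31-25-51-51-65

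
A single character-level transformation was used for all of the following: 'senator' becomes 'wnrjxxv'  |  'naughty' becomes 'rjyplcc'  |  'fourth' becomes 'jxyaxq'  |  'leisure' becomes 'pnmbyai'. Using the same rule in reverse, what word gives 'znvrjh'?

verify

Shifts by position in senator: pos 0: s→w (+4), pos 1: e→n (+9), pos 2: n→r (+4), pos 3: a→j (+9) — repeating every 2. The shifts repeat in a cycle of length 2: positions 0,1,… shift by +4, +9, then the pattern repeats.
Undoing it on znvrjh: z−4=v, n−9=e, v−4=r, r−9=i, j−4=f, h−9=y.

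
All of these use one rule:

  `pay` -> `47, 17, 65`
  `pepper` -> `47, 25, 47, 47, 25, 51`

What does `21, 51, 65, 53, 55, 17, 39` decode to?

p(#16)→47 and a(#1)→17: differences scale by 2, so n = 2·pos + 15. With a=1..z=26, the number is 2·pos + 15.
Decoding 21, 51, 65, 53, 55, 17, 39: 21→(21−15)÷2=3=c, 51→(51−15)÷2=18=r, 65→(65−15)÷2=25=y, 53→(53−15)÷2=19=s, 55→(55−15)÷2=20=t, 17→(17−15)÷2=1=a, 39→(39−15)÷2=12=l.

crystal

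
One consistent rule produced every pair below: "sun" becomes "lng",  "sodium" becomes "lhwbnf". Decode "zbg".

gin

Compare letters: s→l is +19, u→n is +19, n→g is +19 — a constant shift. Each letter is shifted forward by 19 in the alphabet (a Caesar shift of +19).
Reversing it on zbg: z−19=g, b−19=i, g−19=n.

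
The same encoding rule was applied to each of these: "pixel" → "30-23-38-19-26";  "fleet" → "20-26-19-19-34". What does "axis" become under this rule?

15-38-23-33

p is letter #16 and maps to 30: an offset of 14. Each letter is replaced by its alphabet position (a=1..z=26) + 14.
Applying it to axis: a=1→15, x=24→38, i=9→23, s=19→33.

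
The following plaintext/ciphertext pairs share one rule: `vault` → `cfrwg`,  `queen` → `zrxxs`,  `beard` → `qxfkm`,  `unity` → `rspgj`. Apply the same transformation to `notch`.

sdgbe

Each letter's alphabet position (a=0..z=25) is mapped through 11·x+5 mod 26 — an affine cipher.
On notch: n(13)→11·13+5≡18=s; o(14)→11·14+5≡3=d; t(19)→11·19+5≡6=g; c(2)→11·2+5≡1=b; h(7)→11·7+5≡4=e (all mod 26).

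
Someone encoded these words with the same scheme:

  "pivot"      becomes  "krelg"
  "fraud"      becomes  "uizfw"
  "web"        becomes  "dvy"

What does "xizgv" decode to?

Letters are reflected about the middle of the alphabet (position → 25−position): Atbash.
Undoing it on xizgv: x↔c, i↔r, z↔a, g↔t, v↔e.

crate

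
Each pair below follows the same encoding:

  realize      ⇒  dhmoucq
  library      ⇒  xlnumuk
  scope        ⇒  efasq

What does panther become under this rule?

bdzwthd

Shifts by position in realize: pos 0: r→d (+12), pos 1: e→h (+3), pos 2: a→m (+12), pos 3: l→o (+3) — repeating every 2. It's a Vigenère-style cipher with numeric key [12,3]: position i shifts by key[i mod 2].
On panther: p+12=b, a+3=d, n+12=z, t+3=w, h+12=t, e+3=h, r+12=d.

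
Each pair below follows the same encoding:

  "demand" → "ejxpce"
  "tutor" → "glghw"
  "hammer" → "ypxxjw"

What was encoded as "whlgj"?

route

d(3)→e(4) and e(4)→j(9) fit y≡5x+15 (mod 26); the inverse of 5 mod 26 is 21. This is an affine cipher: with a=0,…,z=25, each position x becomes (5x+15) mod 26.
Reversing it on whlgj: w(22)→21·(22−15)≡17=r; h(7)→21·(7−15)≡14=o; l(11)→21·(11−15)≡20=u; g(6)→21·(6−15)≡19=t; j(9)→21·(9−15)≡4=e (all mod 26).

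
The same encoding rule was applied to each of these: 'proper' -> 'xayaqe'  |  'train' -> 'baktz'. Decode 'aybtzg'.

sprint

Letter i (0-indexed) is shifted by i+8, so successive shifts are 8, 9, 10, ….
Decoding aybtzg: a−8=s, y−9=p, b−10=r, t−11=i, z−12=n, g−13=t.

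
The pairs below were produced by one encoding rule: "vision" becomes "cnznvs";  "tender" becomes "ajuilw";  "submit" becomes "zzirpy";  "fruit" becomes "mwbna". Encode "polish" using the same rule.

wtsnzm

Shifts by position in vision: pos 0: v→c (+7), pos 1: i→n (+5), pos 2: s→z (+7), pos 3: i→n (+5) — repeating every 2. It's a Vigenère-style cipher with numeric key [7,5]: position i shifts by key[i mod 2].
For polish: p+7=w, o+5=t, l+7=s, i+5=n, s+7=z, h+5=m.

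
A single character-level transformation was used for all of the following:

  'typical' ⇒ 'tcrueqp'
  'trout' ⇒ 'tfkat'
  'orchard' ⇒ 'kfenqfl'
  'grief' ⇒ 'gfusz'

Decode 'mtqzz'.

t(19)→t(19) and y(24)→c(2) fit y≡7x+16 (mod 26); the inverse of 7 mod 26 is 15. Each letter's alphabet position (a=0..z=25) is mapped through 7·x+16 mod 26 — an affine cipher.
Decoding mtqzz: m(12)→15·(12−16)≡18=s; t(19)→15·(19−16)≡19=t; q(16)→15·(16−16)≡0=a; z(25)→15·(25−16)≡5=f; z(25)→15·(25−16)≡5=f (all mod 26).

staff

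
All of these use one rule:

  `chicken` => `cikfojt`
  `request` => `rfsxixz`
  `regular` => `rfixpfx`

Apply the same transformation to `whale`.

In chicken: c→c is +0, h→i is +1, i→k is +2, c→f is +3 — the shift increases by 1 each position. Letter i (0-indexed) is shifted by i+0, so successive shifts are 0, 1, 2, ….
Applying it to whale: w+0=w, h+1=i, a+2=c, l+3=o, e+4=i.

wicoi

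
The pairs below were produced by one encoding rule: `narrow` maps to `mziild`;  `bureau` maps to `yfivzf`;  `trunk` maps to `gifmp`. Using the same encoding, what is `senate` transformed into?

hvmzgv

Each pair mirrors across the alphabet (n↔m, a↔z, r↔i): positions sum to 25. Letters are reflected about the middle of the alphabet (position → 25−position): Atbash.
Applying it to senate: s↔h, e↔v, n↔m, a↔z, t↔g, e↔v.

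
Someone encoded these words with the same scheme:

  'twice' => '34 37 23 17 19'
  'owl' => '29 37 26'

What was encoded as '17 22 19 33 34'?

chest

t is letter #20 and maps to 34: an offset of 14. Letters become their 1-based position plus 14 (so a→15, b→16, …).
Decoding 17 22 19 33 34: 17→(17−14)÷1=3=c, 22→(22−14)÷1=8=h, 19→(19−14)÷1=5=e, 33→(33−14)÷1=19=s, 34→(34−14)÷1=20=t.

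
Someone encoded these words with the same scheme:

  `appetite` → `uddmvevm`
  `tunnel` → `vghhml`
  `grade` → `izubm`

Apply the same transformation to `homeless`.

Each letter's alphabet position (a=0..z=25) is mapped through 11·x+20 mod 26 — an affine cipher.
On homeless: h(7)→11·7+20≡19=t; o(14)→11·14+20≡18=s; m(12)→11·12+20≡22=w; e(4)→11·4+20≡12=m; l(11)→11·11+20≡11=l; e(4)→11·4+20≡12=m; s(18)→11·18+20≡10=k; s(18)→11·18+20≡10=k (all mod 26).

tswmlmkk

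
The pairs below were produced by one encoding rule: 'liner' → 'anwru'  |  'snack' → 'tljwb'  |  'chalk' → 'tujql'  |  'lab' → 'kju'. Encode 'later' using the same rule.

ancju

Two steps: reverse the string, then apply a Caesar shift of +9.
Applying it to later: reverse → retal; then shift: r+9=a, e+9=n, t+9=c, a+9=j, l+9=u.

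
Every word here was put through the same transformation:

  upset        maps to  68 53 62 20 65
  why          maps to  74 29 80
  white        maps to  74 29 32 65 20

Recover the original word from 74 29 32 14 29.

which

The formula is n = 3×(alphabet index, a=1) + 5.
Reversing it on 74 29 32 14 29: 74→(74−5)÷3=23=w, 29→(29−5)÷3=8=h, 32→(32−5)÷3=9=i, 14→(14−5)÷3=3=c, 29→(29−5)÷3=8=h.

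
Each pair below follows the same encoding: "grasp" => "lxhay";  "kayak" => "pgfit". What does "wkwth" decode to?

In grasp: g→l is +5, r→x is +6, a→h is +7, s→a is +8 — the shift increases by 1 each position. The shift increases by 1 at each position, starting from +5: 5, 6, 7, ….
Reversing it on wkwth: w−5=r, k−6=e, w−7=p, t−8=l, h−9=y.

reply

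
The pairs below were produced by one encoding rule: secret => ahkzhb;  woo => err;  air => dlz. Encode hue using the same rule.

The shift depends on letter class: consonant s→a is +8, but vowel e→h is +3. Two shifts are in play — +3 for a/e/i/o/u, +8 for every other letter.
On hue: h(cons)+8=p, u(vowel)+3=x, e(vowel)+3=h.

pxh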